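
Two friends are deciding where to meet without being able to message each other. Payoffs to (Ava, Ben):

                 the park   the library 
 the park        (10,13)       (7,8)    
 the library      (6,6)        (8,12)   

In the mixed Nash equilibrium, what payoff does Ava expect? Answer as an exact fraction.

38/5

Ben mixes with probability q on the park, chosen so Ava is indifferent: 10q + 7(1−q) = 6q + 8(1−q) gives q = 1/5.
Ava's expected payoff (from either row, since indifferent) is 10·1/5 + 7·4/5 = 38/5.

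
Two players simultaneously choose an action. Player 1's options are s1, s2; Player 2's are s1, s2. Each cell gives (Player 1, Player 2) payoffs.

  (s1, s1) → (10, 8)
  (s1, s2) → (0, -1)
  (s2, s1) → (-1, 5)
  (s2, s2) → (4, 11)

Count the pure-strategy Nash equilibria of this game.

Both s1: Player 1 gets 10 (best alternative -1); Player 2 gets 8 (best alternative -1). Neither deviates — NE.
Both s2: Player 1 gets 4 (best alternative 0); Player 2 gets 11 (best alternative 5). Neither deviates — NE.
(s1, s2) is not a NE: Player 1 would switch to s2 (4 > 0).
No other cell survives both best-response checks, so there are 2 pure NE.

2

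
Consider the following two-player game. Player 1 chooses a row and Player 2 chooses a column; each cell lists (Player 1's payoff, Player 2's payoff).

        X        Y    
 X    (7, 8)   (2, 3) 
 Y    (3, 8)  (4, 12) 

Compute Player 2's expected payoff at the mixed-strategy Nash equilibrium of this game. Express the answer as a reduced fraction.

Player 1 mixes with probability p on X, chosen so Player 2 is indifferent: 8p + 8(1−p) = 3p + 12(1−p) gives p = 4/9.
Player 2's expected payoff is 8·4/9 + 8·5/9 = 8.

8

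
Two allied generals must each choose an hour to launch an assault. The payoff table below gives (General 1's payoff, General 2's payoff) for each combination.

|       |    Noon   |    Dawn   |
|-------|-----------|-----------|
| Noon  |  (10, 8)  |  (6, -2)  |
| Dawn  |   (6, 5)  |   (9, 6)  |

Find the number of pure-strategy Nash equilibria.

2

Both Noon: General 1 gets 10 (best alternative 6); General 2 gets 8 (best alternative -2). Neither deviates — NE.
Both Dawn: General 1 gets 9 (best alternative 6); General 2 gets 6 (best alternative 5). Neither deviates — NE.
(Dawn, Noon) is not a NE: General 1 would switch to Noon (10 > 6).
No other cell survives both best-response checks, so there are 2 pure NE.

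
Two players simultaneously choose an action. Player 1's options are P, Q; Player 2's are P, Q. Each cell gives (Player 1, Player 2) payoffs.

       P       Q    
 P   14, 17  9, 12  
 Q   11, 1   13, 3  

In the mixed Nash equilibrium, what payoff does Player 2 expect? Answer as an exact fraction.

39/7

Player 1 mixes with probability p on P, chosen so Player 2 is indifferent: 17p + 1(1−p) = 12p + 3(1−p) gives p = 2/7.
Player 2's expected payoff is 17·2/7 + 1·5/7 = 39/7.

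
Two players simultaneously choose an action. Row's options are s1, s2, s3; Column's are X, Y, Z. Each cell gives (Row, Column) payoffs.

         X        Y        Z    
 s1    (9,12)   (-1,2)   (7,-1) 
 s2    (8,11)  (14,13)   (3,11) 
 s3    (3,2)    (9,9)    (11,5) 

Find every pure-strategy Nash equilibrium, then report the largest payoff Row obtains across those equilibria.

14

(s1, X) is a pure NE (Row: 9 ≥ 8; Column: 12 ≥ 2). Row gets 9.
(s2, Y) is a pure NE (Row: 14 ≥ 9; Column: 13 ≥ 11). Row gets 14.
Every other cell has a profitable deviation for at least one player. Highest of {9, 14} is 14.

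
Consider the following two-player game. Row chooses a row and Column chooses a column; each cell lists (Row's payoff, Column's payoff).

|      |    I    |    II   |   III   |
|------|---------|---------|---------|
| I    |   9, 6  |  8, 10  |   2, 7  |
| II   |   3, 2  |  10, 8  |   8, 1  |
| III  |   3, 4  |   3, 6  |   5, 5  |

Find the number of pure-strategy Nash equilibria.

Both II: Row gets 10 (best alternative 8); Column gets 8 (best alternative 2). Neither deviates — NE.
Both III is not a NE: Row would switch to II (8 > 5).
No other cell survives both best-response checks, so there is 1 pure NE.

1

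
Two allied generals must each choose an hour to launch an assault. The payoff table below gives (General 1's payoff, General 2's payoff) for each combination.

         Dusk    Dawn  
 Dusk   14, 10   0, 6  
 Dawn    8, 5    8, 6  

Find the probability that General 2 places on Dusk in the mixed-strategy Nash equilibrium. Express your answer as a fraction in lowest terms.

General 2's mix q on Dusk must make General 1 indifferent between Dusk and Dawn.
General 1's payoff from Dusk: 14q + 0(1−q). From Dawn: 8q + 8(1−q).
Set equal: 6q = 8(1−q) → q = 8/14 = 4/7.

4/7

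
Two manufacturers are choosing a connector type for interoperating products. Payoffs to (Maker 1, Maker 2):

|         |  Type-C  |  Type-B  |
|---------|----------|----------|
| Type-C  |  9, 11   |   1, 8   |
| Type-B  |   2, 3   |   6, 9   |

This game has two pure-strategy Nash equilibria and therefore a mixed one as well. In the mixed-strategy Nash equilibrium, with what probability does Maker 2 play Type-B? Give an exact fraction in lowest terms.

7/12

Maker 2's mix q on Type-C must make Maker 1 indifferent between Type-C and Type-B.
Maker 1's payoff from Type-C: 9q + 1(1−q). From Type-B: 2q + 6(1−q).
Set equal: 7q = 5(1−q) → q = 5/12.
Probability on Type-B is 1 − 5/12 = 7/12.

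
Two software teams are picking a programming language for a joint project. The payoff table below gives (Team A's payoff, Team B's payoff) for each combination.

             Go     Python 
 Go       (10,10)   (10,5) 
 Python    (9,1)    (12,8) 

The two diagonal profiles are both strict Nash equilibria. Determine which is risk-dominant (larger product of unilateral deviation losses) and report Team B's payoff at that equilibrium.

8

At both Go: Team A loses 10 − 9 = 1 by deviating; Team B loses 10 − 5 = 5. Product = 1·5 = 5.
At both Python: Team A loses 12 − 10 = 2 by deviating; Team B loses 8 − 1 = 7. Product = 2·7 = 14.
14 > 5, so both Python is risk-dominant. Team B's payoff there is 8.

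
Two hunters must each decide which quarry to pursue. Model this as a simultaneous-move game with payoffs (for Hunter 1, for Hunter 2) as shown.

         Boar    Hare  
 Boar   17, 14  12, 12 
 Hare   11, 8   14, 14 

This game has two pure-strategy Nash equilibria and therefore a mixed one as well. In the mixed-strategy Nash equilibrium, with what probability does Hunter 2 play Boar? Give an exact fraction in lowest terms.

1/4

Hunter 2's mix q on Boar must make Hunter 1 indifferent between Boar and Hare.
Hunter 1's payoff from Boar: 17q + 12(1−q). From Hare: 11q + 14(1−q).
Set equal: 6q = 2(1−q) → q = 2/8 = 1/4.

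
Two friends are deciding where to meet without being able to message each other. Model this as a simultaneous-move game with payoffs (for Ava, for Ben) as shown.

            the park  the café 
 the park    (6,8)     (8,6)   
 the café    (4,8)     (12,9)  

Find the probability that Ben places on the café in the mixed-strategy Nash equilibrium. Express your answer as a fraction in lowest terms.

1/3

Ben's mix q on the park must make Ava indifferent between the park and the café.
Ava's payoff from the park: 6q + 8(1−q). From the café: 4q + 12(1−q).
Set equal: 2q = 4(1−q) → q = 4/6 = 2/3.
Probability on the café is 1 − 2/3 = 1/3.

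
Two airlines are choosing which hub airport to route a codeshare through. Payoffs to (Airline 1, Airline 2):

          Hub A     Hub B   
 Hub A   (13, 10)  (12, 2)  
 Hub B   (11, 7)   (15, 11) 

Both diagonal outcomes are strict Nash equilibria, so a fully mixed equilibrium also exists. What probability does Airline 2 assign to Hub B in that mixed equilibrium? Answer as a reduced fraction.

Airline 2's mix q on Hub A must make Airline 1 indifferent between Hub A and Hub B.
Airline 1's payoff from Hub A: 13q + 12(1−q). From Hub B: 11q + 15(1−q).
Set equal: 2q = 3(1−q) → q = 3/5.
Probability on Hub B is 1 − 3/5 = 2/5.

2/5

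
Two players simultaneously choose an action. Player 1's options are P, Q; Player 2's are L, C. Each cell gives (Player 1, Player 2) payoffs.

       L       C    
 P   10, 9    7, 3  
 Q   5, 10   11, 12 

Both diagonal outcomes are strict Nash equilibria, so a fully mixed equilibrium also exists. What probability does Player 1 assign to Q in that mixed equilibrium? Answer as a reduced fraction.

3/4

Player 1's mix p on P must make Player 2 indifferent between L and C.
Player 2's payoff from L: 9p + 10(1−p). From C: 3p + 12(1−p).
Set equal: 6p = 2(1−p) → p = 2/8 = 1/4.
Probability on Q is 1 − 1/4 = 3/4.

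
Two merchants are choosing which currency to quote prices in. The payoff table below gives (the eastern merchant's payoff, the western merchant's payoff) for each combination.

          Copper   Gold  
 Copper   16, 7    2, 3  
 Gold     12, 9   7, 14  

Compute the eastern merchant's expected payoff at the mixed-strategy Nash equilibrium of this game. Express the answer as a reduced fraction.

The western merchant mixes with probability q on Copper, chosen so the eastern merchant is indifferent: 16q + 2(1−q) = 12q + 7(1−q) gives q = 5/9.
The eastern merchant's expected payoff (from either row, since indifferent) is 16·5/9 + 2·4/9 = 88/9.

88/9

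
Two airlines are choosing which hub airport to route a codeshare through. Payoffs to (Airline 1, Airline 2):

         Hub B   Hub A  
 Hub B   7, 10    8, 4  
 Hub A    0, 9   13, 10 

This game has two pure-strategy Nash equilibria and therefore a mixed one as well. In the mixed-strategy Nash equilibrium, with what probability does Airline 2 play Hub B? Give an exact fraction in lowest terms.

Airline 2's mix q on Hub B must make Airline 1 indifferent between Hub B and Hub A.
Airline 1's payoff from Hub B: 7q + 8(1−q). From Hub A: 0q + 13(1−q).
Set equal: 7q = 5(1−q) → q = 5/12.

5/12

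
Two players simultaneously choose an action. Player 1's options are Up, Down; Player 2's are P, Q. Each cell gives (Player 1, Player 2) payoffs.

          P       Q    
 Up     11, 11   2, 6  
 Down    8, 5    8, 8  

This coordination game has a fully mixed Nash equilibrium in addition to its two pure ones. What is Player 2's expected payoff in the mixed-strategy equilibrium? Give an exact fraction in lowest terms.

Player 1 mixes with probability p on Up, chosen so Player 2 is indifferent: 11p + 5(1−p) = 6p + 8(1−p) gives p = 3/8.
Player 2's expected payoff is 11·3/8 + 5·5/8 = 29/4.

29/4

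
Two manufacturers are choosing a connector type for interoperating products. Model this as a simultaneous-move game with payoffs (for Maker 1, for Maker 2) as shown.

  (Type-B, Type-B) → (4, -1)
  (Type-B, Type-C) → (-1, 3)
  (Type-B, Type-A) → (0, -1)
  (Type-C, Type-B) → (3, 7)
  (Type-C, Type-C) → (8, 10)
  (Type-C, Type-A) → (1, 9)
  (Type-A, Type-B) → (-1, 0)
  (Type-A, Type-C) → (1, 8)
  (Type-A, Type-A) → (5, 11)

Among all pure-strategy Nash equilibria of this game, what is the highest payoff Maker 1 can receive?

Both Type-C is a pure NE (Maker 1: 8 ≥ 1; Maker 2: 10 ≥ 9). Maker 1 gets 8.
Both Type-A is a pure NE (Maker 1: 5 ≥ 1; Maker 2: 11 ≥ 8). Maker 1 gets 5.
Every other cell has a profitable deviation for at least one player. Highest of {8, 5} is 8.

8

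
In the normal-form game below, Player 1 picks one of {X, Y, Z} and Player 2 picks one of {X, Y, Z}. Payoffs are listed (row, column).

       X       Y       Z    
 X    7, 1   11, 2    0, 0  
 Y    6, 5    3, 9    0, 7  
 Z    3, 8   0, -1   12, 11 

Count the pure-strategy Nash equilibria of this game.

2

(X, Y): Player 1 gets 11 (best alternative 3); Player 2 gets 2 (best alternative 1). Neither deviates — NE.
Both Z: Player 1 gets 12 (best alternative 0); Player 2 gets 11 (best alternative 8). Neither deviates — NE.
Both Y is not a NE: Player 1 would switch to X (11 > 3).
No other cell survives both best-response checks, so there are 2 pure NE.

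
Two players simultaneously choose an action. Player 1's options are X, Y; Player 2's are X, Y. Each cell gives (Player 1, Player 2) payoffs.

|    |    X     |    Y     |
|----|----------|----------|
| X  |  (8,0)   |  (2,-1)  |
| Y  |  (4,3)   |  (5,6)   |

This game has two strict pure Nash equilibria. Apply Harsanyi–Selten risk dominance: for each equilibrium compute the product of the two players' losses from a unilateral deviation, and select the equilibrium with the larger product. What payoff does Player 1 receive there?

At both X: Player 1 loses 8 − 4 = 4 by deviating; Player 2 loses 0 − (-1) = 1. Product = 4·1 = 4.
At both Y: Player 1 loses 5 − 2 = 3 by deviating; Player 2 loses 6 − 3 = 3. Product = 3·3 = 9.
9 > 4, so both Y is risk-dominant. Player 1's payoff there is 5.

5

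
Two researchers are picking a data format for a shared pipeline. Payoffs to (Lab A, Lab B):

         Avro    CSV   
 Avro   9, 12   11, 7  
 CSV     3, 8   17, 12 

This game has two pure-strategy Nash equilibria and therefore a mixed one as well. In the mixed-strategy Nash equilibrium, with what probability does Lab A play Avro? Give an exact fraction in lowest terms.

4/9

Lab A's mix p on Avro must make Lab B indifferent between Avro and CSV.
Lab B's payoff from Avro: 12p + 8(1−p). From CSV: 7p + 12(1−p).
Set equal: 5p = 4(1−p) → p = 4/9.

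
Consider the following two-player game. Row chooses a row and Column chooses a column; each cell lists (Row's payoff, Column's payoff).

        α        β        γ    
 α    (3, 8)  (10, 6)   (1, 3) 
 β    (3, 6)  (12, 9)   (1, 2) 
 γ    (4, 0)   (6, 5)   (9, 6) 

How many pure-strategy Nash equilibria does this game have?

Both β: Row gets 12 (best alternative 10); Column gets 9 (best alternative 6). Neither deviates — NE.
Both γ: Row gets 9 (best alternative 1); Column gets 6 (best alternative 5). Neither deviates — NE.
Both α is not a NE: Row would switch to γ (4 > 3).
No other cell survives both best-response checks, so there are 2 pure NE.

2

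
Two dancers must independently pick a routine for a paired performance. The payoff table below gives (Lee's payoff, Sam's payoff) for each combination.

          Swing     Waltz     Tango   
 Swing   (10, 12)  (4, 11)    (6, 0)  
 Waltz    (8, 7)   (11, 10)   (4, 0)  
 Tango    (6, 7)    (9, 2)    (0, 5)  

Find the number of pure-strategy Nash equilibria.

Both Swing: Lee gets 10 (best alternative 8); Sam gets 12 (best alternative 11). Neither deviates — NE.
Both Waltz: Lee gets 11 (best alternative 9); Sam gets 10 (best alternative 7). Neither deviates — NE.
Both Tango is not a NE: Lee would switch to Swing (6 > 0).
No other cell survives both best-response checks, so there are 2 pure NE.

2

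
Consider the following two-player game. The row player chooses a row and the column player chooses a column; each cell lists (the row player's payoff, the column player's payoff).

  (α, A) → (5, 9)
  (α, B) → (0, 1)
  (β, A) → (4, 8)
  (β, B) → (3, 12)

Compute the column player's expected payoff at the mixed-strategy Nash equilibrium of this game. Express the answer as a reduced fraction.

The row player mixes with probability p on α, chosen so the column player is indifferent: 9p + 8(1−p) = 1p + 12(1−p) gives p = 1/3.
The column player's expected payoff is 9·1/3 + 8·2/3 = 25/3.

25/3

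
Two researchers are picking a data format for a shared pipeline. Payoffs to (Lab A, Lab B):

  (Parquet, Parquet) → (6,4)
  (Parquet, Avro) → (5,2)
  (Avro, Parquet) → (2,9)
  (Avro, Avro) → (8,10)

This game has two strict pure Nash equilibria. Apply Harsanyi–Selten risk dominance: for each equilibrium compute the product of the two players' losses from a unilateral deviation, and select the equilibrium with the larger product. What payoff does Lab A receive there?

6

At both Parquet: Lab A loses 6 − 2 = 4 by deviating; Lab B loses 4 − 2 = 2. Product = 4·2 = 8.
At both Avro: Lab A loses 8 − 5 = 3 by deviating; Lab B loses 10 − 9 = 1. Product = 3·1 = 3.
8 > 3, so both Parquet is risk-dominant. Lab A's payoff there is 6.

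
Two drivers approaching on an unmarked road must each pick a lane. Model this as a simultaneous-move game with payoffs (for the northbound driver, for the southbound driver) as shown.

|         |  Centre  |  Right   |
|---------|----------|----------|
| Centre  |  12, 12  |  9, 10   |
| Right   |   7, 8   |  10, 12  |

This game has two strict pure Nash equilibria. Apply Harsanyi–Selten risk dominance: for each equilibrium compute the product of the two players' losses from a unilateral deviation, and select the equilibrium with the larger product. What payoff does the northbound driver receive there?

At both Centre: the northbound driver loses 12 − 7 = 5 by deviating; the southbound driver loses 12 − 10 = 2. Product = 5·2 = 10.
At both Right: the northbound driver loses 10 − 9 = 1 by deviating; the southbound driver loses 12 − 8 = 4. Product = 1·4 = 4.
10 > 4, so both Centre is risk-dominant. The northbound driver's payoff there is 12.

12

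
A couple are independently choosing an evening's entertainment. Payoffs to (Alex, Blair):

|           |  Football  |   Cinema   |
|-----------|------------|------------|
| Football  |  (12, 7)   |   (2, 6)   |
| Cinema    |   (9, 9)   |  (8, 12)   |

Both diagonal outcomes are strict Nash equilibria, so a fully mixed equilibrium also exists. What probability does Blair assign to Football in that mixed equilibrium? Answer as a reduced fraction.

2/3

Blair's mix q on Football must make Alex indifferent between Football and Cinema.
Alex's payoff from Football: 12q + 2(1−q). From Cinema: 9q + 8(1−q).
Set equal: 3q = 6(1−q) → q = 6/9 = 2/3.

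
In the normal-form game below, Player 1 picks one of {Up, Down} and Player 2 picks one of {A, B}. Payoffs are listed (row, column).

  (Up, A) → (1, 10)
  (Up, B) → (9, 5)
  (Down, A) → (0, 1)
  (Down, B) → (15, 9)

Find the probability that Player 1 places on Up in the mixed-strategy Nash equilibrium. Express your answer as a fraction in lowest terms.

8/13

Player 1's mix p on Up must make Player 2 indifferent between A and B.
Player 2's payoff from A: 10p + 1(1−p). From B: 5p + 9(1−p).
Set equal: 5p = 8(1−p) → p = 8/13.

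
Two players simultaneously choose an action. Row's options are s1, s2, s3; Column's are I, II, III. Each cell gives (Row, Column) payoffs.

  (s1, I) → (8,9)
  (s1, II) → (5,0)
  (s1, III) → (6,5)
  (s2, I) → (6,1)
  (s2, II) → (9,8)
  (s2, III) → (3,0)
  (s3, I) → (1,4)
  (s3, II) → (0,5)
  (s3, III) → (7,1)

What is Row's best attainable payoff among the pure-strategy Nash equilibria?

(s1, I) is a pure NE (Row: 8 ≥ 6; Column: 9 ≥ 5). Row gets 8.
(s2, II) is a pure NE (Row: 9 ≥ 5; Column: 8 ≥ 1). Row gets 9.
Every other cell has a profitable deviation for at least one player. Highest of {8, 9} is 9.

9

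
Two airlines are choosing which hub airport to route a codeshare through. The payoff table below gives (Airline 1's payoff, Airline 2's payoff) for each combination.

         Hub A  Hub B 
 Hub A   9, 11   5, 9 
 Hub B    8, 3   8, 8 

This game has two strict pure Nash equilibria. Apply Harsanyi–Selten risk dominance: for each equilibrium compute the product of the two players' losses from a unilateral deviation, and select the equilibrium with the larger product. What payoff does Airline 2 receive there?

At both Hub A: Airline 1 loses 9 − 8 = 1 by deviating; Airline 2 loses 11 − 9 = 2. Product = 1·2 = 2.
At both Hub B: Airline 1 loses 8 − 5 = 3 by deviating; Airline 2 loses 8 − 3 = 5. Product = 3·5 = 15.
15 > 2, so both Hub B is risk-dominant. Airline 2's payoff there is 8.

8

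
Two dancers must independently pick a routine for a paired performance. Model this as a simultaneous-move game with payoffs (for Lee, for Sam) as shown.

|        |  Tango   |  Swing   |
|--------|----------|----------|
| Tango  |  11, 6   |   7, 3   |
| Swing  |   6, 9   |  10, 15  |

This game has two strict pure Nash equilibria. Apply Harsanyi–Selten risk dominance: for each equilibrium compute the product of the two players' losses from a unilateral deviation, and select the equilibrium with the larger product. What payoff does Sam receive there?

At both Tango: Lee loses 11 − 6 = 5 by deviating; Sam loses 6 − 3 = 3. Product = 5·3 = 15.
At both Swing: Lee loses 10 − 7 = 3 by deviating; Sam loses 15 − 9 = 6. Product = 3·6 = 18.
18 > 15, so both Swing is risk-dominant. Sam's payoff there is 15.

15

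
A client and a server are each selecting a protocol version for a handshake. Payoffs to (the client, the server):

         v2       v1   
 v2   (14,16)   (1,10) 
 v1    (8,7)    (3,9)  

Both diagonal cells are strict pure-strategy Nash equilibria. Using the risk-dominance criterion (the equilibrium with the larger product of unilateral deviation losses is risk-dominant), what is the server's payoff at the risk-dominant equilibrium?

16

At both v2: the client loses 14 − 8 = 6 by deviating; the server loses 16 − 10 = 6. Product = 6·6 = 36.
At both v1: the client loses 3 − 1 = 2 by deviating; the server loses 9 − 7 = 2. Product = 2·2 = 4.
36 > 4, so both v2 is risk-dominant. The server's payoff there is 16.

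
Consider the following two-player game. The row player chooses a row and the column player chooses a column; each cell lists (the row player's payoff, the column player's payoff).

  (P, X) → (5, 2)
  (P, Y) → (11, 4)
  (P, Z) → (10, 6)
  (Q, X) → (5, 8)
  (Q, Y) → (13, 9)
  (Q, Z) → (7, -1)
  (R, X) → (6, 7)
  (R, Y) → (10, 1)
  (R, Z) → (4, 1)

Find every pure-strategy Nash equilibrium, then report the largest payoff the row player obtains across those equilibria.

(P, Z) is a pure NE (the row player: 10 ≥ 7; the column player: 6 ≥ 4). The row player gets 10.
(Q, Y) is a pure NE (the row player: 13 ≥ 11; the column player: 9 ≥ 8). The row player gets 13.
(R, X) is a pure NE (the row player: 6 ≥ 5; the column player: 7 ≥ 1). The row player gets 6.
Every other cell has a profitable deviation for at least one player. Highest of {10, 13, 6} is 13.

13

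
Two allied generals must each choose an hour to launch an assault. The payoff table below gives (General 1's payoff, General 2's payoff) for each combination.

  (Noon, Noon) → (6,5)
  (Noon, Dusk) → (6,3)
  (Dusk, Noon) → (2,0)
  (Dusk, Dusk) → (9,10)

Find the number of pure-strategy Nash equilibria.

2

Both Noon: General 1 gets 6 (best alternative 2); General 2 gets 5 (best alternative 3). Neither deviates — NE.
Both Dusk: General 1 gets 9 (best alternative 6); General 2 gets 10 (best alternative 0). Neither deviates — NE.
(Dusk, Noon) is not a NE: General 1 would switch to Noon (6 > 2).
No other cell survives both best-response checks, so there are 2 pure NE.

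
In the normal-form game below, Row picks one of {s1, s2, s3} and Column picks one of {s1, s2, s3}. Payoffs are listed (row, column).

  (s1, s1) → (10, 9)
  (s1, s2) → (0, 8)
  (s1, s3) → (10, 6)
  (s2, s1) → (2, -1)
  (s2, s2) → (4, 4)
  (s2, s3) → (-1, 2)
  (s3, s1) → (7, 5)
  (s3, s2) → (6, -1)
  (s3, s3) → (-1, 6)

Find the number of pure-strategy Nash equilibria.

Both s1: Row gets 10 (best alternative 7); Column gets 9 (best alternative 8). Neither deviates — NE.
Both s3 is not a NE: Row would switch to s1 (10 > -1).
No other cell survives both best-response checks, so there is 1 pure NE.

1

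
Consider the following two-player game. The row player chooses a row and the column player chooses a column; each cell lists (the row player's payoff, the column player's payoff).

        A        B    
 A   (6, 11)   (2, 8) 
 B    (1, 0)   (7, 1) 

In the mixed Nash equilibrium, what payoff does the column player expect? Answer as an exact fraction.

11/4

The row player mixes with probability p on A, chosen so the column player is indifferent: 11p + 0(1−p) = 8p + 1(1−p) gives p = 1/4.
The column player's expected payoff is 11·1/4 + 0·3/4 = 11/4.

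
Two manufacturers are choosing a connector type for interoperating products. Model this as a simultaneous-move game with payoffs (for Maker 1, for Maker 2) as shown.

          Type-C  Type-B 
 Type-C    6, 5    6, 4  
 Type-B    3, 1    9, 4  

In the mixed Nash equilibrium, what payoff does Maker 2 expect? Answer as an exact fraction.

Maker 1 mixes with probability p on Type-C, chosen so Maker 2 is indifferent: 5p + 1(1−p) = 4p + 4(1−p) gives p = 3/4.
Maker 2's expected payoff is 5·3/4 + 1·1/4 = 4.

4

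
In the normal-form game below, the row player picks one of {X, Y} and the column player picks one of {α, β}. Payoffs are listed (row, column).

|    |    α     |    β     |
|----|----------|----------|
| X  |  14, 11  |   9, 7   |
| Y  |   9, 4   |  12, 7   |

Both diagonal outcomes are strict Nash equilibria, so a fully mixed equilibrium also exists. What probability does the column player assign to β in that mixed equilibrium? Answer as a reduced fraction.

The column player's mix q on α must make the row player indifferent between X and Y.
The row player's payoff from X: 14q + 9(1−q). From Y: 9q + 12(1−q).
Set equal: 5q = 3(1−q) → q = 3/8.
Probability on β is 1 − 3/8 = 5/8.

5/8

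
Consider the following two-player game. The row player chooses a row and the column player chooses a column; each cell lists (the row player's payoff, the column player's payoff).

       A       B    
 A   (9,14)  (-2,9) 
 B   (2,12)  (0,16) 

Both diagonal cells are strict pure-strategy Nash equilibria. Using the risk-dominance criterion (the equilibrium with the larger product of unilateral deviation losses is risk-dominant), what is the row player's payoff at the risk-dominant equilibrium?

9

At both A: the row player loses 9 − 2 = 7 by deviating; the column player loses 14 − 9 = 5. Product = 7·5 = 35.
At both B: the row player loses 0 − (-2) = 2 by deviating; the column player loses 16 − 12 = 4. Product = 2·4 = 8.
35 > 8, so both A is risk-dominant. The row player's payoff there is 9.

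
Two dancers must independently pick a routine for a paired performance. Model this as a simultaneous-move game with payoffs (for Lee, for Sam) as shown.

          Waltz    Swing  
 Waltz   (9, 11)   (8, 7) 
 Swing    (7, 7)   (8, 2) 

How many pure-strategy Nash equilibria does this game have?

Both Waltz: Lee gets 9 (best alternative 7); Sam gets 11 (best alternative 7). Neither deviates — NE.
Both Swing is not a NE: Sam would switch to Waltz (7 > 2).
No other cell survives both best-response checks, so there is 1 pure NE.

1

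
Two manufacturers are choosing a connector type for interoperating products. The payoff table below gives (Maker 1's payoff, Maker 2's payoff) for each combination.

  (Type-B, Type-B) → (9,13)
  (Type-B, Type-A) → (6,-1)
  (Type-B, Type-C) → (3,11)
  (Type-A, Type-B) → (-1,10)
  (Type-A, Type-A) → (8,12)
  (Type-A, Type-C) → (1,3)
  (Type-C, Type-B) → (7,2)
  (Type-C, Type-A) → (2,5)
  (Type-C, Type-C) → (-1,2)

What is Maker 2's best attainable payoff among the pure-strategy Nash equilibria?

13

Both Type-B is a pure NE (Maker 1: 9 ≥ 7; Maker 2: 13 ≥ 11). Maker 2 gets 13.
Both Type-A is a pure NE (Maker 1: 8 ≥ 6; Maker 2: 12 ≥ 10). Maker 2 gets 12.
Every other cell has a profitable deviation for at least one player. Highest of {13, 12} is 13.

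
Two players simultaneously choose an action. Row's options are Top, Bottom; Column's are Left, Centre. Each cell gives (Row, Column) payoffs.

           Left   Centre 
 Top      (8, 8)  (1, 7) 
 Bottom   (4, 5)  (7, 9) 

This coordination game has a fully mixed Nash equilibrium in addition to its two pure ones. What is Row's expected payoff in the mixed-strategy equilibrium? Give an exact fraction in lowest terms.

26/5

Column mixes with probability q on Left, chosen so Row is indifferent: 8q + 1(1−q) = 4q + 7(1−q) gives q = 3/5.
Row's expected payoff (from either row, since indifferent) is 8·3/5 + 1·2/5 = 26/5.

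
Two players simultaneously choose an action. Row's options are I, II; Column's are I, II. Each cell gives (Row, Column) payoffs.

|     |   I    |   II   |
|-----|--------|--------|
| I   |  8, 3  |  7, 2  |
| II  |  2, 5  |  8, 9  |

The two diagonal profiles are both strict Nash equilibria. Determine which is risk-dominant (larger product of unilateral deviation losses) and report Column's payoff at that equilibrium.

At both I: Row loses 8 − 2 = 6 by deviating; Column loses 3 − 2 = 1. Product = 6·1 = 6.
At both II: Row loses 8 − 7 = 1 by deviating; Column loses 9 − 5 = 4. Product = 1·4 = 4.
6 > 4, so both I is risk-dominant. Column's payoff there is 3.

3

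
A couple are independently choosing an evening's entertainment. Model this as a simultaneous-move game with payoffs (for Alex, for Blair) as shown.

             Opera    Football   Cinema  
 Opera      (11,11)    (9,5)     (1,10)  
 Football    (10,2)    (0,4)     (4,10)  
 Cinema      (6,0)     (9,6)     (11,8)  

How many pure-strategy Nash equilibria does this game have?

Both Opera: Alex gets 11 (best alternative 10); Blair gets 11 (best alternative 10). Neither deviates — NE.
Both Cinema: Alex gets 11 (best alternative 4); Blair gets 8 (best alternative 6). Neither deviates — NE.
Both Football is not a NE: Alex would switch to Opera (9 > 0).
No other cell survives both best-response checks, so there are 2 pure NE.

2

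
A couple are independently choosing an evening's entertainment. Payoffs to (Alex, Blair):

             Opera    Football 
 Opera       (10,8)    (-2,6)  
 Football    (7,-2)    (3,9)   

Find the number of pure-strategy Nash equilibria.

Both Opera: Alex gets 10 (best alternative 7); Blair gets 8 (best alternative 6). Neither deviates — NE.
Both Football: Alex gets 3 (best alternative -2); Blair gets 9 (best alternative -2). Neither deviates — NE.
(Opera, Football) is not a NE: Alex would switch to Football (3 > -2).
No other cell survives both best-response checks, so there are 2 pure NE.

2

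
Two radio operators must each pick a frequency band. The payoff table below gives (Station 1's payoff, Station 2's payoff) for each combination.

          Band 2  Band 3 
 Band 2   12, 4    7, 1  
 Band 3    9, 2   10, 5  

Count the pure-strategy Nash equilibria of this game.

Both Band 2: Station 1 gets 12 (best alternative 9); Station 2 gets 4 (best alternative 1). Neither deviates — NE.
Both Band 3: Station 1 gets 10 (best alternative 7); Station 2 gets 5 (best alternative 2). Neither deviates — NE.
(Band 3, Band 2) is not a NE: Station 1 would switch to Band 2 (12 > 9).
No other cell survives both best-response checks, so there are 2 pure NE.

2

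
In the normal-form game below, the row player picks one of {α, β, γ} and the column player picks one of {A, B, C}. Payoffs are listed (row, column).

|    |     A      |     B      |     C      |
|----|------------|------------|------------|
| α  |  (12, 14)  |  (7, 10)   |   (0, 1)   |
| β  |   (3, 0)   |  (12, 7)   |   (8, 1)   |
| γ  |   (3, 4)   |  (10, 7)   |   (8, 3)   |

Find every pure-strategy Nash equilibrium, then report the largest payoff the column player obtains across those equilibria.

14

(α, A) is a pure NE (the row player: 12 ≥ 3; the column player: 14 ≥ 10). The column player gets 14.
(β, B) is a pure NE (the row player: 12 ≥ 10; the column player: 7 ≥ 1). The column player gets 7.
Every other cell has a profitable deviation for at least one player. Highest of {14, 7} is 14.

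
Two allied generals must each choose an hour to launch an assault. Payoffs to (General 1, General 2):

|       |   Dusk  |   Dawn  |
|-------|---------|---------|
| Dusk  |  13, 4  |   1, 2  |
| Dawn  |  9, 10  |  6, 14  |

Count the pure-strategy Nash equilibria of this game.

Both Dusk: General 1 gets 13 (best alternative 9); General 2 gets 4 (best alternative 2). Neither deviates — NE.
Both Dawn: General 1 gets 6 (best alternative 1); General 2 gets 14 (best alternative 10). Neither deviates — NE.
(Dusk, Dawn) is not a NE: General 1 would switch to Dawn (6 > 1).
No other cell survives both best-response checks, so there are 2 pure NE.

2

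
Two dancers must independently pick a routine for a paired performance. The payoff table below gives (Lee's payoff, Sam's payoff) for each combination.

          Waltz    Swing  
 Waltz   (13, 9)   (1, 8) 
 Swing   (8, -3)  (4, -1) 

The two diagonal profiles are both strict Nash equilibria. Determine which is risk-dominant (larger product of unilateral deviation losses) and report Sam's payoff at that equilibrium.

At both Waltz: Lee loses 13 − 8 = 5 by deviating; Sam loses 9 − 8 = 1. Product = 5·1 = 5.
At both Swing: Lee loses 4 − 1 = 3 by deviating; Sam loses -1 − (-3) = 2. Product = 3·2 = 6.
6 > 5, so both Swing is risk-dominant. Sam's payoff there is -1.

-1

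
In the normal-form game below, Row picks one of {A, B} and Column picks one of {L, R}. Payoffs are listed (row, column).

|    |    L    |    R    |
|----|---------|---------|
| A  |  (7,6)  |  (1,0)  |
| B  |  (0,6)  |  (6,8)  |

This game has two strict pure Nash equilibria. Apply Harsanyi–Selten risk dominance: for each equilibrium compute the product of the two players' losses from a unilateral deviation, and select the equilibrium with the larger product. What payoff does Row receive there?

7

At (A, L): Row loses 7 − 0 = 7 by deviating; Column loses 6 − 0 = 6. Product = 7·6 = 42.
At (B, R): Row loses 6 − 1 = 5 by deviating; Column loses 8 − 6 = 2. Product = 5·2 = 10.
42 > 10, so (A, L) is risk-dominant. Row's payoff there is 7.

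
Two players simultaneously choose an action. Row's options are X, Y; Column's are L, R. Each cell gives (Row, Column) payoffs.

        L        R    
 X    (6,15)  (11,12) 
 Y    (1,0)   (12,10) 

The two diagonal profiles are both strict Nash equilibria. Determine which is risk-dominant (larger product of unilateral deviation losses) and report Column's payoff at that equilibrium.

15

At (X, L): Row loses 6 − 1 = 5 by deviating; Column loses 15 − 12 = 3. Product = 5·3 = 15.
At (Y, R): Row loses 12 − 11 = 1 by deviating; Column loses 10 − 0 = 10. Product = 1·10 = 10.
15 > 10, so (X, L) is risk-dominant. Column's payoff there is 15.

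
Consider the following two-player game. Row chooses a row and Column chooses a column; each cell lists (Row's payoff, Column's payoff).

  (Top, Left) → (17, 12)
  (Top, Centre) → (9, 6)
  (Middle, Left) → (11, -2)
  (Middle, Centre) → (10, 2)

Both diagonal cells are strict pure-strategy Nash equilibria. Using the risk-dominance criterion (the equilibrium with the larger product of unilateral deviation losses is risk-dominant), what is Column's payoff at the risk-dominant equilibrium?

12

At (Top, Left): Row loses 17 − 11 = 6 by deviating; Column loses 12 − 6 = 6. Product = 6·6 = 36.
At (Middle, Centre): Row loses 10 − 9 = 1 by deviating; Column loses 2 − (-2) = 4. Product = 1·4 = 4.
36 > 4, so (Top, Left) is risk-dominant. Column's payoff there is 12.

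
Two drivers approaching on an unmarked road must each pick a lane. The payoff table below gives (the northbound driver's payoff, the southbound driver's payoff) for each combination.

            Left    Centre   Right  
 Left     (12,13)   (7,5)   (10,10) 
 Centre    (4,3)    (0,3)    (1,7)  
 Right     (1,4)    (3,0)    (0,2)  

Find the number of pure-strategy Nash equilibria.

1

Both Left: the northbound driver gets 12 (best alternative 4); the southbound driver gets 13 (best alternative 10). Neither deviates — NE.
Both Right is not a NE: the northbound driver would switch to Left (10 > 0).
No other cell survives both best-response checks, so there is 1 pure NE.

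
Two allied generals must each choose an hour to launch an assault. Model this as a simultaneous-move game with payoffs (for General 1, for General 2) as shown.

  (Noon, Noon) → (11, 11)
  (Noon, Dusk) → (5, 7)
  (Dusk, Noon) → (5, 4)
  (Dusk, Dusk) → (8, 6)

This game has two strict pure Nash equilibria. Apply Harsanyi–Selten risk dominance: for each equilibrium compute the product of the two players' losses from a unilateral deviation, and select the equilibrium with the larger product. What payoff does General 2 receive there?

11

At both Noon: General 1 loses 11 − 5 = 6 by deviating; General 2 loses 11 − 7 = 4. Product = 6·4 = 24.
At both Dusk: General 1 loses 8 − 5 = 3 by deviating; General 2 loses 6 − 4 = 2. Product = 3·2 = 6.
24 > 6, so both Noon is risk-dominant. General 2's payoff there is 11.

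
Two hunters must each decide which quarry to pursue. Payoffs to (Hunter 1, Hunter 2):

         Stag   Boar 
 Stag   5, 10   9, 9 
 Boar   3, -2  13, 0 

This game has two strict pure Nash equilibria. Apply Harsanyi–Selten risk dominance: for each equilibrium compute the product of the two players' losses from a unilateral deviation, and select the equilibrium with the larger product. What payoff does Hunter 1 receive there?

At both Stag: Hunter 1 loses 5 − 3 = 2 by deviating; Hunter 2 loses 10 − 9 = 1. Product = 2·1 = 2.
At both Boar: Hunter 1 loses 13 − 9 = 4 by deviating; Hunter 2 loses 0 − (-2) = 2. Product = 4·2 = 8.
8 > 2, so both Boar is risk-dominant. Hunter 1's payoff there is 13.

13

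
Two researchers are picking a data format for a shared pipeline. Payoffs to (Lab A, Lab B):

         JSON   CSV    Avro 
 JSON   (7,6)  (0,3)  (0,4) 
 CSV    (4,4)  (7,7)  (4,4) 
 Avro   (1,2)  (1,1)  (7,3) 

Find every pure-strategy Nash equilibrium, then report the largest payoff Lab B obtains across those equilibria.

7

Both JSON is a pure NE (Lab A: 7 ≥ 4; Lab B: 6 ≥ 4). Lab B gets 6.
Both CSV is a pure NE (Lab A: 7 ≥ 1; Lab B: 7 ≥ 4). Lab B gets 7.
Both Avro is a pure NE (Lab A: 7 ≥ 4; Lab B: 3 ≥ 2). Lab B gets 3.
Every other cell has a profitable deviation for at least one player. Highest of {6, 7, 3} is 7.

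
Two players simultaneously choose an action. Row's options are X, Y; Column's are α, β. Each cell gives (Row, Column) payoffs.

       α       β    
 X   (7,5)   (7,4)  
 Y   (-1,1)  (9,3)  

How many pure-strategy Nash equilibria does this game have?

(X, α): Row gets 7 (best alternative -1); Column gets 5 (best alternative 4). Neither deviates — NE.
(Y, β): Row gets 9 (best alternative 7); Column gets 3 (best alternative 1). Neither deviates — NE.
(X, β) is not a NE: Row would switch to Y (9 > 7).
No other cell survives both best-response checks, so there are 2 pure NE.

2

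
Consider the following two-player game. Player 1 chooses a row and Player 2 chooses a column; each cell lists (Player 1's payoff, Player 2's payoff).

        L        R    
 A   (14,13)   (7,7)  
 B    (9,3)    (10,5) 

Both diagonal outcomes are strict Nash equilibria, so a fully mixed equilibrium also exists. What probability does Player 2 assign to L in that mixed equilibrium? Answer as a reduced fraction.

Player 2's mix q on L must make Player 1 indifferent between A and B.
Player 1's payoff from A: 14q + 7(1−q). From B: 9q + 10(1−q).
Set equal: 5q = 3(1−q) → q = 3/8.

3/8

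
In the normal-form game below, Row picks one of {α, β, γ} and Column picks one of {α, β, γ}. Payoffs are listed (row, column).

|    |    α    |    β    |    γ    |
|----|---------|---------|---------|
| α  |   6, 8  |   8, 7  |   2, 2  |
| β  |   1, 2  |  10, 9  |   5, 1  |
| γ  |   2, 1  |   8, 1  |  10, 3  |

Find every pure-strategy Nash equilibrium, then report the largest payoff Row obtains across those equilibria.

10

Both α is a pure NE (Row: 6 ≥ 2; Column: 8 ≥ 7). Row gets 6.
Both β is a pure NE (Row: 10 ≥ 8; Column: 9 ≥ 2). Row gets 10.
Both γ is a pure NE (Row: 10 ≥ 5; Column: 3 ≥ 1). Row gets 10.
Every other cell has a profitable deviation for at least one player. Highest of {6, 10, 10} is 10.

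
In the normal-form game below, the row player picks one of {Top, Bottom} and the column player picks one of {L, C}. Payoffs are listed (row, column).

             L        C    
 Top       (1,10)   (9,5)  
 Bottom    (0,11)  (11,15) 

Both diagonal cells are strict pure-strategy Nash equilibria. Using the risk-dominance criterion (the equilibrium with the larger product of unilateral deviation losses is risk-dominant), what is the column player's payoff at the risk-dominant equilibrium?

15

At (Top, L): the row player loses 1 − 0 = 1 by deviating; the column player loses 10 − 5 = 5. Product = 1·5 = 5.
At (Bottom, C): the row player loses 11 − 9 = 2 by deviating; the column player loses 15 − 11 = 4. Product = 2·4 = 8.
8 > 5, so (Bottom, C) is risk-dominant. The column player's payoff there is 15.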